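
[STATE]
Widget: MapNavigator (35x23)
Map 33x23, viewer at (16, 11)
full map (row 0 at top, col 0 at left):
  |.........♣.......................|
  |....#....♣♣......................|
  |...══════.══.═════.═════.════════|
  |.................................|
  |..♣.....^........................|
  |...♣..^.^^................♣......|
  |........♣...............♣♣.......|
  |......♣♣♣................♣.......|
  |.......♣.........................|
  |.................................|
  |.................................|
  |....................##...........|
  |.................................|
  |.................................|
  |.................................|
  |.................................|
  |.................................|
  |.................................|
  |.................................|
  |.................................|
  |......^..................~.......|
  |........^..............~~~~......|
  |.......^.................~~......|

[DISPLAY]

 .........♣....................... 
 ....#....♣♣...................... 
 ...══════.══.═════.═════.════════ 
 ................................. 
 ..♣.....^........................ 
 ...♣..^.^^................♣...... 
 ........♣...............♣♣....... 
 ......♣♣♣................♣....... 
 .......♣......................... 
 ................................. 
 ................................. 
 ................@...##........... 
 ................................. 
 ................................. 
 ................................. 
 ................................. 
 ................................. 
 ................................. 
 ................................. 
 ................................. 
 ......^..................~....... 
 ........^..............~~~~...... 
 .......^.................~~...... 


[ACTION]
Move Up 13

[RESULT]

                                   
                                   
                                   
                                   
                                   
                                   
                                   
                                   
                                   
                                   
                                   
 .........♣......@................ 
 ....#....♣♣...................... 
 ...══════.══.═════.═════.════════ 
 ................................. 
 ..♣.....^........................ 
 ...♣..^.^^................♣...... 
 ........♣...............♣♣....... 
 ......♣♣♣................♣....... 
 .......♣......................... 
 ................................. 
 ................................. 
 ....................##........... 


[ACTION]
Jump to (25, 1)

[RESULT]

                                   
                                   
                                   
                                   
                                   
                                   
                                   
                                   
                                   
                                   
.♣.......................          
.♣♣..............@.......          
═.══.═════.═════.════════          
.........................          
^........................          
^^................♣......          
♣...............♣♣.......          
♣................♣.......          
.........................          
.........................          
.........................          
............##...........          
.........................          


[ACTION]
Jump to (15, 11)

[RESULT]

  .........♣.......................
  ....#....♣♣......................
  ...══════.══.═════.═════.════════
  .................................
  ..♣.....^........................
  ...♣..^.^^................♣......
  ........♣...............♣♣.......
  ......♣♣♣................♣.......
  .......♣.........................
  .................................
  .................................
  ...............@....##...........
  .................................
  .................................
  .................................
  .................................
  .................................
  .................................
  .................................
  .................................
  ......^..................~.......
  ........^..............~~~~......
  .......^.................~~......


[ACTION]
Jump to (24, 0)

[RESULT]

                                   
                                   
                                   
                                   
                                   
                                   
                                   
                                   
                                   
                                   
                                   
..♣..............@........         
..♣♣......................         
══.══.═════.═════.════════         
..........................         
.^........................         
.^^................♣......         
.♣...............♣♣.......         
♣♣................♣.......         
♣.........................         
..........................         
..........................         
.............##...........         


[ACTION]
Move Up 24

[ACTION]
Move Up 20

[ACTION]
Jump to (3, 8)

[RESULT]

                                   
                                   
                                   
              .........♣...........
              ....#....♣♣..........
              ...══════.══.═════.══
              .....................
              ..♣.....^............
              ...♣..^.^^...........
              ........♣............
              ......♣♣♣............
              ...@...♣.............
              .....................
              .....................
              ....................#
              .....................
              .....................
              .....................
              .....................
              .....................
              .....................
              .....................
              .....................


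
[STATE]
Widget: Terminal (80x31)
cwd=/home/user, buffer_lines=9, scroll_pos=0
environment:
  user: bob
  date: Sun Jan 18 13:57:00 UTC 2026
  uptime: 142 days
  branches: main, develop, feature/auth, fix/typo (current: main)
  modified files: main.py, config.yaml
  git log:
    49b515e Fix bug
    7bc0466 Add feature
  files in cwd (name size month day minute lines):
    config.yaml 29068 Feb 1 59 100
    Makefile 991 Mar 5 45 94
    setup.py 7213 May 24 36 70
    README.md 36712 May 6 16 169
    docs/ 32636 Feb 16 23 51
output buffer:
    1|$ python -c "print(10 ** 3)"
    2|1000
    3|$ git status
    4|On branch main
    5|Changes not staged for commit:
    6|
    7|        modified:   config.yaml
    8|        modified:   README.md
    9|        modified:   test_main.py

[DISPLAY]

$ python -c "print(10 ** 3)"                                                    
1000                                                                            
$ git status                                                                    
On branch main                                                                  
Changes not staged for commit:                                                  
                                                                                
        modified:   config.yaml                                                 
        modified:   README.md                                                   
        modified:   test_main.py                                                
$ █                                                                             
                                                                                
                                                                                
                                                                                
                                                                                
                                                                                
                                                                                
                                                                                
                                                                                
                                                                                
                                                                                
                                                                                
                                                                                
                                                                                
                                                                                
                                                                                
                                                                                
                                                                                
                                                                                
                                                                                
                                                                                
                                                                                


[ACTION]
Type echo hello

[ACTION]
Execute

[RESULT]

$ python -c "print(10 ** 3)"                                                    
1000                                                                            
$ git status                                                                    
On branch main                                                                  
Changes not staged for commit:                                                  
                                                                                
        modified:   config.yaml                                                 
        modified:   README.md                                                   
        modified:   test_main.py                                                
$ echo hello                                                                    
hello                                                                           
$ █                                                                             
                                                                                
                                                                                
                                                                                
                                                                                
                                                                                
                                                                                
                                                                                
                                                                                
                                                                                
                                                                                
                                                                                
                                                                                
                                                                                
                                                                                
                                                                                
                                                                                
                                                                                
                                                                                
                                                                                


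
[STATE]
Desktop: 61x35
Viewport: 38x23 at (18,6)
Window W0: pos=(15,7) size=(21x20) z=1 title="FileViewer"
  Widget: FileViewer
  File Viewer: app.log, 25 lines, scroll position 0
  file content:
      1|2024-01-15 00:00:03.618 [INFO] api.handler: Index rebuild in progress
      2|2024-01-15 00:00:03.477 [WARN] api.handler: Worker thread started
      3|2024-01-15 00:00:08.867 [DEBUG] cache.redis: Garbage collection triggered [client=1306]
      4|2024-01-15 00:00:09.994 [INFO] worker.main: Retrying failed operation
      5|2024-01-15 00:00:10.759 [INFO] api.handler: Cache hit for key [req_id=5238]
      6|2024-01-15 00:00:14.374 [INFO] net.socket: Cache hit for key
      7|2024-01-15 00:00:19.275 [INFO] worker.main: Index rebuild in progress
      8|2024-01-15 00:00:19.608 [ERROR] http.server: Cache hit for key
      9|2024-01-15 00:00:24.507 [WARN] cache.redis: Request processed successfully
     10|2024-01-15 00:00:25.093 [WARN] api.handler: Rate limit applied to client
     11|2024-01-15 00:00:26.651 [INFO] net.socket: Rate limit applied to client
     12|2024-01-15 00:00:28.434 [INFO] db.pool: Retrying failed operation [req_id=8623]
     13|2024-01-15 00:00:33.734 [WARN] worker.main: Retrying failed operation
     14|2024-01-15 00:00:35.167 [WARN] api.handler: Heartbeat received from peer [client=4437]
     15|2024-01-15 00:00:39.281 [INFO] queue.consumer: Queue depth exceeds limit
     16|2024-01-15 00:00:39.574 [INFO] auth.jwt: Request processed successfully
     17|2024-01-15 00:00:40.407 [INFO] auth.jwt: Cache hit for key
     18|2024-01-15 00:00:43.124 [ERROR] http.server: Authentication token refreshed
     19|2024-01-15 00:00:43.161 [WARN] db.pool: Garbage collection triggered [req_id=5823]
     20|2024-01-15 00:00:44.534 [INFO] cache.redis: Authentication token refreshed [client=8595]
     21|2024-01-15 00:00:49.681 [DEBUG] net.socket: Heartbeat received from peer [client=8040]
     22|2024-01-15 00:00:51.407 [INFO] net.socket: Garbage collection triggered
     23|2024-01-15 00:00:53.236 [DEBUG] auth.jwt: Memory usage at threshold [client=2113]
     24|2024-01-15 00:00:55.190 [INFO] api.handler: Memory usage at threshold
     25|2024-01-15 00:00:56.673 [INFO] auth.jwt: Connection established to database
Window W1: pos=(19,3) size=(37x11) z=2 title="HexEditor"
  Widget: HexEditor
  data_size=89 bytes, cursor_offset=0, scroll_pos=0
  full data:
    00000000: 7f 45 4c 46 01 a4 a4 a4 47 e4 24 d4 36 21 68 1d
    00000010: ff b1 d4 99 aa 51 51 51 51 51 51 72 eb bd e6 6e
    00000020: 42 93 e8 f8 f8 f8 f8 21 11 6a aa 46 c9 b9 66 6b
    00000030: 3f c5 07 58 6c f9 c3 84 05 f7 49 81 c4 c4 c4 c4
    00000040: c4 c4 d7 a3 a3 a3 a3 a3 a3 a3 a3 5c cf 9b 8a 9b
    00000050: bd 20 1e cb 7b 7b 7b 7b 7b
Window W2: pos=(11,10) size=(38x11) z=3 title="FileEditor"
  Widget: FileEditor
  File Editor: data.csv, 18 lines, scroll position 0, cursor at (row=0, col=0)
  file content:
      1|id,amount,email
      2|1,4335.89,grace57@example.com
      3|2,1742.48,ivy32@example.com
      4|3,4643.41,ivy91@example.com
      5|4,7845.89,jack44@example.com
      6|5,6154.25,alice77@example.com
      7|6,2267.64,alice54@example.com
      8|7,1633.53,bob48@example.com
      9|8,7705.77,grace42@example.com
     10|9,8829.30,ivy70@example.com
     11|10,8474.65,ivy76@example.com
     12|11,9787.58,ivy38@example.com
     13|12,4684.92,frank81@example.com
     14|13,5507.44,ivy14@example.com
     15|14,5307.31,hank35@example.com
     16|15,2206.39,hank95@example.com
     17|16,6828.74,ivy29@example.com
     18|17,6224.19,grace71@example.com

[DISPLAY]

 ┃00000000  7F 45 4c 46 01 a4 a4 a4  ┃
━┃00000010  ff b1 d4 99 aa 51 51 51  ┃
i┃00000020  42 93 e8 f8 f8 f8 f8 21  ┃
─┃00000030  3f c5 07 58 6c f9 c3 84  ┃
━━━━━━━━━━━━━━━━━━━━━━━━━━━━━━┓3 a3  ┃
ditor                         ┃b 7b  ┃
──────────────────────────────┨      ┃
unt,email                    ▲┃━━━━━━┛
.89,grace57@example.com      █┃       
.48,ivy32@example.com        ░┃       
.41,ivy91@example.com        ░┃       
.89,jack44@example.com       ░┃       
.25,alice77@example.com      ░┃       
.64,alice54@example.com      ▼┃       
━━━━━━━━━━━━━━━━━━━━━━━━━━━━━━┛       
24-01-15 00:00:2░┃                    
24-01-15 00:00:3░┃                    
24-01-15 00:00:3░┃                    
24-01-15 00:00:3░┃                    
24-01-15 00:00:3▼┃                    
━━━━━━━━━━━━━━━━━┛                    
                                      
                                      


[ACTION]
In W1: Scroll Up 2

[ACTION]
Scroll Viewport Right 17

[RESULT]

00000  7F 45 4c 46 01 a4 a4 a4  ┃     
00010  ff b1 d4 99 aa 51 51 51  ┃     
00020  42 93 e8 f8 f8 f8 f8 21  ┃     
00030  3f c5 07 58 6c f9 c3 84  ┃     
━━━━━━━━━━━━━━━━━━━━━━━━━┓3 a3  ┃     
                         ┃b 7b  ┃     
─────────────────────────┨      ┃     
mail                    ▲┃━━━━━━┛     
race57@example.com      █┃            
vy32@example.com        ░┃            
vy91@example.com        ░┃            
ack44@example.com       ░┃            
lice77@example.com      ░┃            
lice54@example.com      ▼┃            
━━━━━━━━━━━━━━━━━━━━━━━━━┛            
-15 00:00:2░┃                         
-15 00:00:3░┃                         
-15 00:00:3░┃                         
-15 00:00:3░┃                         
-15 00:00:3▼┃                         
━━━━━━━━━━━━┛                         
                                      
                                      


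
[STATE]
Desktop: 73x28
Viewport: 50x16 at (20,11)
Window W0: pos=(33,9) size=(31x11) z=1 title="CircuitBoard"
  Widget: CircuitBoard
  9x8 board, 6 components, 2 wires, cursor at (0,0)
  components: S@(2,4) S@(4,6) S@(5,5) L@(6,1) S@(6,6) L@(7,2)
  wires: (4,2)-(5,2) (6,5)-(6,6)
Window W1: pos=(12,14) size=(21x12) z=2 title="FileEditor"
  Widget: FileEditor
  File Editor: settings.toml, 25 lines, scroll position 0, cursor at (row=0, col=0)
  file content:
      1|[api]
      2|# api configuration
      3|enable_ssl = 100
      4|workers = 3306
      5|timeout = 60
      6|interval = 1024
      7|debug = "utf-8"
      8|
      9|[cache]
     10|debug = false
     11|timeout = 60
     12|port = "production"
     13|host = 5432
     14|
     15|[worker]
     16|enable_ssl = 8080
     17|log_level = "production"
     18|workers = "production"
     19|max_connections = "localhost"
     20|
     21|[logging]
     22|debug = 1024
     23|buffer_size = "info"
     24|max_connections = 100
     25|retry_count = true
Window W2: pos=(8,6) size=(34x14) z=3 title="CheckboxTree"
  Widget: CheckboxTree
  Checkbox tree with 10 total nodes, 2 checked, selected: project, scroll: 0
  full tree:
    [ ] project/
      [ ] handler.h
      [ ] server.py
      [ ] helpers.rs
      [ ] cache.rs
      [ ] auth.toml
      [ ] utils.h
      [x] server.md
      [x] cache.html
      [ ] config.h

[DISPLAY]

er.py                ┃─────────────────────┨      
ers.rs               ┃ 3 4 5 6 7 8         ┃      
e.rs                 ┃                     ┃      
.toml                ┃                     ┃      
s.h                  ┃                     ┃      
er.md                ┃                     ┃      
e.html               ┃            S        ┃      
ig.h                 ┃                     ┃      
━━━━━━━━━━━━━━━━━━━━━┛━━━━━━━━━━━━━━━━━━━━━┛      
 = 3306    ░┃                                     
 = 60      ░┃                                     
l = 1024   ░┃                                     
 "utf-8"   ░┃                                     
           ▼┃                                     
━━━━━━━━━━━━┛                                     
                                                  


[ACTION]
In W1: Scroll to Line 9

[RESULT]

er.py                ┃─────────────────────┨      
ers.rs               ┃ 3 4 5 6 7 8         ┃      
e.rs                 ┃                     ┃      
.toml                ┃                     ┃      
s.h                  ┃                     ┃      
er.md                ┃                     ┃      
e.html               ┃            S        ┃      
ig.h                 ┃                     ┃      
━━━━━━━━━━━━━━━━━━━━━┛━━━━━━━━━━━━━━━━━━━━━┛      
"production█┃                                     
5432       ░┃                                     
           ░┃                                     
]          ░┃                                     
ssl = 8080 ▼┃                                     
━━━━━━━━━━━━┛                                     
                                                  


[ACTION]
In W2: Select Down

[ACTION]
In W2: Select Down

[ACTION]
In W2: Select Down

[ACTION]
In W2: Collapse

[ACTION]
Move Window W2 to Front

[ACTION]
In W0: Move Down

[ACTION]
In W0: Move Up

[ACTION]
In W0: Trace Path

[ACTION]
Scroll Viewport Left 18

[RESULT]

      ┃   [ ] server.py                ┃──────────
      ┃>  [ ] helpers.rs               ┃ 3 4 5 6 7
      ┃   [ ] cache.rs                 ┃          
      ┃   [ ] auth.toml                ┃          
      ┃   [ ] utils.h                  ┃          
      ┃   [x] server.md                ┃          
      ┃   [x] cache.html               ┃          
      ┃   [ ] config.h                 ┃          
      ┗━━━━━━━━━━━━━━━━━━━━━━━━━━━━━━━━┛━━━━━━━━━━
          ┃port = "production█┃                   
          ┃host = 5432       ░┃                   
          ┃                  ░┃                   
          ┃[worker]          ░┃                   
          ┃enable_ssl = 8080 ▼┃                   
          ┗━━━━━━━━━━━━━━━━━━━┛                   
                                                  


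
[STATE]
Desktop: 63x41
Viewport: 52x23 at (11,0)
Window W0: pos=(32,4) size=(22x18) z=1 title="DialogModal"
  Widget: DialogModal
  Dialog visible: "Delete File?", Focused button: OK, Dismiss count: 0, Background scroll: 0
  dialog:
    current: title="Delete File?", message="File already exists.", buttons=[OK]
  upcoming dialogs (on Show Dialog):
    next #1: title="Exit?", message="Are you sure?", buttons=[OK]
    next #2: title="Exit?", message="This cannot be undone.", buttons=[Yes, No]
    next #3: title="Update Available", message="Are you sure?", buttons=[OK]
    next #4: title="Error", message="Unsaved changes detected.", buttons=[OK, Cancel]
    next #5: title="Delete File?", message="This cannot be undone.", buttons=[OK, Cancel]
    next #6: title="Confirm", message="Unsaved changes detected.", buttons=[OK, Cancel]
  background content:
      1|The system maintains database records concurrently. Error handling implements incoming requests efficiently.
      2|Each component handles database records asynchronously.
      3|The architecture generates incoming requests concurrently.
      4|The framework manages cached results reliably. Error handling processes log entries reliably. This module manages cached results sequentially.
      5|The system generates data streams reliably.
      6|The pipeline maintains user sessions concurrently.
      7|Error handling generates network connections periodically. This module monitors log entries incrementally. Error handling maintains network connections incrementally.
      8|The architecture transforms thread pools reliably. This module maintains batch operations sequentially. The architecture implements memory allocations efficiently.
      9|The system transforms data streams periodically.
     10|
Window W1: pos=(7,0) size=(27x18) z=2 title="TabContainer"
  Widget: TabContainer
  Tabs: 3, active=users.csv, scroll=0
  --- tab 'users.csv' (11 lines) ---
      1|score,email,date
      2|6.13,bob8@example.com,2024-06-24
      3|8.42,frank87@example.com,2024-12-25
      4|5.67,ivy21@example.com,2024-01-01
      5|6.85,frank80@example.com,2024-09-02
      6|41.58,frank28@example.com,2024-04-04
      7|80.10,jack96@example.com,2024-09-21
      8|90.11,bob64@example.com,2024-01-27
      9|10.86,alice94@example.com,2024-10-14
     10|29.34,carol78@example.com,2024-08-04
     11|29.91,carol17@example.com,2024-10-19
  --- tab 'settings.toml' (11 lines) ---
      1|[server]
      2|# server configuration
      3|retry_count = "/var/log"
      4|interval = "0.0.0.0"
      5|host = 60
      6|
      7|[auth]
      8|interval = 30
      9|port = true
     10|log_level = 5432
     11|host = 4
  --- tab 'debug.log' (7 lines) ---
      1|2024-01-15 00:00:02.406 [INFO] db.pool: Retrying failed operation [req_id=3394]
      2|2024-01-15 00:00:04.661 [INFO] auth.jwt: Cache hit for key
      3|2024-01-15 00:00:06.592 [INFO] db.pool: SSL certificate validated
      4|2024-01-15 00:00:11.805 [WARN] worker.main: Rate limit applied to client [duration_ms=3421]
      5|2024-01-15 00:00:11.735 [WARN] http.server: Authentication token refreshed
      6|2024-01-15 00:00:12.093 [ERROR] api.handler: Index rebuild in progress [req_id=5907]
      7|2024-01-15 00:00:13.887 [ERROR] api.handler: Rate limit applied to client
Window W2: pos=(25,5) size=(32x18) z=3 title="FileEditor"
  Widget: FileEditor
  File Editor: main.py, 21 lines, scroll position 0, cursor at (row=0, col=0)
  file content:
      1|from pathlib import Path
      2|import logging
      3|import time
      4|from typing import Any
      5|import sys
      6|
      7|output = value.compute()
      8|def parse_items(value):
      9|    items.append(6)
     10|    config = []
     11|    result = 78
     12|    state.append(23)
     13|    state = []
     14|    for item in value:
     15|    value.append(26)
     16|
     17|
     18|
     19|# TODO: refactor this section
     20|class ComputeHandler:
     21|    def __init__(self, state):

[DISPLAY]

━━━━━━━━━━━━━━━━━━━━━━┓                             
bContainer            ┃                             
──────────────────────┨                             
ers.csv]│ settings.tom┃                             
──────────────────────┃━━━━━━━━━━━━━━━━━━━┓         
re,email,date ┏━━━━━━━━━━━━━━━━━━━━━━━━━━━━━━┓      
3,bob8@example┃ FileEditor                   ┃      
2,frank87@exam┠──────────────────────────────┨      
7,ivy21@exampl┃█rom pathlib import Path     ▲┃      
5,frank80@exam┃import logging               █┃      
58,frank28@exa┃import time                  ░┃      
10,jack96@exam┃from typing import Any       ░┃      
11,bob64@examp┃import sys                   ░┃      
86,alice94@exa┃                             ░┃      
34,carol78@exa┃output = value.compute()     ░┃      
91,carol17@exa┃def parse_items(value):      ░┃      
              ┃    items.append(6)          ░┃      
━━━━━━━━━━━━━━┃    config = []              ░┃      
              ┃    result = 78              ░┃      
              ┃    state.append(23)         ░┃      
              ┃    state = []               ░┃      
              ┃    for item in value:       ▼┃      
              ┗━━━━━━━━━━━━━━━━━━━━━━━━━━━━━━┛      


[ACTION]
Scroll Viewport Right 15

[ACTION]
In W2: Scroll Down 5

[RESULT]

━━━━━━━━━━━━━━━━━━━━━━┓                             
bContainer            ┃                             
──────────────────────┨                             
ers.csv]│ settings.tom┃                             
──────────────────────┃━━━━━━━━━━━━━━━━━━━┓         
re,email,date ┏━━━━━━━━━━━━━━━━━━━━━━━━━━━━━━┓      
3,bob8@example┃ FileEditor                   ┃      
2,frank87@exam┠──────────────────────────────┨      
7,ivy21@exampl┃                             ▲┃      
5,frank80@exam┃output = value.compute()     ░┃      
58,frank28@exa┃def parse_items(value):      ░┃      
10,jack96@exam┃    items.append(6)          ░┃      
11,bob64@examp┃    config = []              ░┃      
86,alice94@exa┃    result = 78              ░┃      
34,carol78@exa┃    state.append(23)         ░┃      
91,carol17@exa┃    state = []               ░┃      
              ┃    for item in value:       ░┃      
━━━━━━━━━━━━━━┃    value.append(26)         █┃      
              ┃                             ░┃      
              ┃                             ░┃      
              ┃                             ░┃      
              ┃# TODO: refactor this section▼┃      
              ┗━━━━━━━━━━━━━━━━━━━━━━━━━━━━━━┛      


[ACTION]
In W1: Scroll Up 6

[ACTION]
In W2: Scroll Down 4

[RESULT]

━━━━━━━━━━━━━━━━━━━━━━┓                             
bContainer            ┃                             
──────────────────────┨                             
ers.csv]│ settings.tom┃                             
──────────────────────┃━━━━━━━━━━━━━━━━━━━┓         
re,email,date ┏━━━━━━━━━━━━━━━━━━━━━━━━━━━━━━┓      
3,bob8@example┃ FileEditor                   ┃      
2,frank87@exam┠──────────────────────────────┨      
7,ivy21@exampl┃def parse_items(value):      ▲┃      
5,frank80@exam┃    items.append(6)          ░┃      
58,frank28@exa┃    config = []              ░┃      
10,jack96@exam┃    result = 78              ░┃      
11,bob64@examp┃    state.append(23)         ░┃      
86,alice94@exa┃    state = []               ░┃      
34,carol78@exa┃    for item in value:       ░┃      
91,carol17@exa┃    value.append(26)         ░┃      
              ┃                             ░┃      
━━━━━━━━━━━━━━┃                             ░┃      
              ┃                             ░┃      
              ┃# TODO: refactor this section░┃      
              ┃class ComputeHandler:        █┃      
              ┃    def __init__(self, state)▼┃      
              ┗━━━━━━━━━━━━━━━━━━━━━━━━━━━━━━┛      


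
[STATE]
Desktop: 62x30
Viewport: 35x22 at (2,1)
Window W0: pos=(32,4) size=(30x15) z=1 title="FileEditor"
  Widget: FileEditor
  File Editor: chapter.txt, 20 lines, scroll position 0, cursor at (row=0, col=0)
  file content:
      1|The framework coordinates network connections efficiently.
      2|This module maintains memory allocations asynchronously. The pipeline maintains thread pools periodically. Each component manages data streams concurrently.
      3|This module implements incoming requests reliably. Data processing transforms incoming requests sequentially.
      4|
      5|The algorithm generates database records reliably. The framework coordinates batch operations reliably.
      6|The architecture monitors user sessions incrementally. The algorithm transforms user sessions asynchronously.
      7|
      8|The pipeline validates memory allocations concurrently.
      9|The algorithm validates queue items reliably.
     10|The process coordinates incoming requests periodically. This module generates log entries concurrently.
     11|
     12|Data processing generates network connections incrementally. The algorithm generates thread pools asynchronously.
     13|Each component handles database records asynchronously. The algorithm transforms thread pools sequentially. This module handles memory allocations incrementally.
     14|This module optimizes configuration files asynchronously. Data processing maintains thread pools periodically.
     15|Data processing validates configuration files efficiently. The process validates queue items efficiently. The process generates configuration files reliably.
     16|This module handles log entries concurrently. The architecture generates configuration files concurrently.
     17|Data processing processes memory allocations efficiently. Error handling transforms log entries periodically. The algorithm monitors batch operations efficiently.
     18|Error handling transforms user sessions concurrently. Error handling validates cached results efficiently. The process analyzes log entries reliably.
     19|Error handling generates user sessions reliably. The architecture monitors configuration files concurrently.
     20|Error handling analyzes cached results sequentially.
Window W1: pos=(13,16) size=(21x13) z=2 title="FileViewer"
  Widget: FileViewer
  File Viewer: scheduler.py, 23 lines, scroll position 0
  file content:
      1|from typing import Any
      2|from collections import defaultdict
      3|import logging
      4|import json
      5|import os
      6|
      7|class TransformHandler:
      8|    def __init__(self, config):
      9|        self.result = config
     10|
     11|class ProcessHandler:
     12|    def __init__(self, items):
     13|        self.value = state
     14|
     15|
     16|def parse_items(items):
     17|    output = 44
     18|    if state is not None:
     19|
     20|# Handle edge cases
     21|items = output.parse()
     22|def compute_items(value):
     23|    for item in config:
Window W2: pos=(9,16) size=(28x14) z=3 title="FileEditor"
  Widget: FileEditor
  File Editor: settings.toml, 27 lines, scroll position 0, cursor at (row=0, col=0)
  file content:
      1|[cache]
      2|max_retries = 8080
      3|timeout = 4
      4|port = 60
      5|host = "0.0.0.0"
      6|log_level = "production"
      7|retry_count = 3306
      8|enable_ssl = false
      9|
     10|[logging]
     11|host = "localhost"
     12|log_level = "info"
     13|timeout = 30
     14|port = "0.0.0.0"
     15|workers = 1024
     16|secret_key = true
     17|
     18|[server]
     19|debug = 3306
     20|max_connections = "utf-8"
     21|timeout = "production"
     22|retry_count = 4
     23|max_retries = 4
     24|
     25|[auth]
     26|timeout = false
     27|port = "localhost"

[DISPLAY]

                                   
                                   
                                   
                              ┏━━━━
                              ┃ Fil
                              ┠────
                              ┃█he 
                              ┃This
                              ┃This
                              ┃    
                              ┃The 
                              ┃The 
                              ┃    
                              ┃The 
                              ┃The 
       ┏━━━━━━━━━━━━━━━━━━━━━━━━━━┓
       ┃ FileEditor               ┃
       ┠──────────────────────────┨
       ┃█cache]                  ▲┃
       ┃max_retries = 8080       █┃
       ┃timeout = 4              ░┃
       ┃port = 60                ░┃


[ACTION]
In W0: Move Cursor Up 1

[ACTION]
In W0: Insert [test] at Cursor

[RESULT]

                                   
                                   
                                   
                              ┏━━━━
                              ┃ Fil
                              ┠────
                              ┃test
                              ┃This
                              ┃This
                              ┃    
                              ┃The 
                              ┃The 
                              ┃    
                              ┃The 
                              ┃The 
       ┏━━━━━━━━━━━━━━━━━━━━━━━━━━┓
       ┃ FileEditor               ┃
       ┠──────────────────────────┨
       ┃█cache]                  ▲┃
       ┃max_retries = 8080       █┃
       ┃timeout = 4              ░┃
       ┃port = 60                ░┃


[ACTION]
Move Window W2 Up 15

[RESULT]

       ┏━━━━━━━━━━━━━━━━━━━━━━━━━━┓
       ┃ FileEditor               ┃
       ┠──────────────────────────┨
       ┃█cache]                  ▲┃
       ┃max_retries = 8080       █┃
       ┃timeout = 4              ░┃
       ┃port = 60                ░┃
       ┃host = "0.0.0.0"         ░┃
       ┃log_level = "production" ░┃
       ┃retry_count = 3306       ░┃
       ┃enable_ssl = false       ░┃
       ┃                         ░┃
       ┃[logging]                ▼┃
       ┗━━━━━━━━━━━━━━━━━━━━━━━━━━┛
                              ┃The 
           ┏━━━━━━━━━━━━━━━━━━━┓he 
           ┃ FileViewer        ┃   
           ┠───────────────────┨━━━
           ┃from typing import▲┃   
           ┃from collections i█┃   
           ┃import logging    ░┃   
           ┃import json       ░┃   


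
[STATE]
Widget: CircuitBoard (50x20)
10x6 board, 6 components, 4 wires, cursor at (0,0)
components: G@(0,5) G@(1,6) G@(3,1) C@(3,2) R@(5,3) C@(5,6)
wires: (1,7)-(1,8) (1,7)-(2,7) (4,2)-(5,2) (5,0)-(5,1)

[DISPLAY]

   0 1 2 3 4 5 6 7 8 9                            
0  [.]                  G                         
                                                  
1                           G   · ─ ·             
                                │                 
2                               ·                 
                                                  
3       G   C                                     
                                                  
4           ·                                     
            │                                     
5   · ─ ·   ·   R           C                     
Cursor: (0,0)                                     
                                                  
                                                  
                                                  
                                                  
                                                  
                                                  
                                                  


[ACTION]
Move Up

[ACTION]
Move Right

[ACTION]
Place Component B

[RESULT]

   0 1 2 3 4 5 6 7 8 9                            
0      [B]              G                         
                                                  
1                           G   · ─ ·             
                                │                 
2                               ·                 
                                                  
3       G   C                                     
                                                  
4           ·                                     
            │                                     
5   · ─ ·   ·   R           C                     
Cursor: (0,1)                                     
                                                  
                                                  
                                                  
                                                  
                                                  
                                                  
                                                  


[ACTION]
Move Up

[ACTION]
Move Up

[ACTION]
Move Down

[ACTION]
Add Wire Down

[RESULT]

   0 1 2 3 4 5 6 7 8 9                            
0       B               G                         
                                                  
1      [.]                  G   · ─ ·             
        │                       │                 
2       ·                       ·                 
                                                  
3       G   C                                     
                                                  
4           ·                                     
            │                                     
5   · ─ ·   ·   R           C                     
Cursor: (1,1)                                     
                                                  
                                                  
                                                  
                                                  
                                                  
                                                  
                                                  
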